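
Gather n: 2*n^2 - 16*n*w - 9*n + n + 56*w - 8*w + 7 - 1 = 2*n^2 + n*(-16*w - 8) + 48*w + 6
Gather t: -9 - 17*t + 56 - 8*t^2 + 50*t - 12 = -8*t^2 + 33*t + 35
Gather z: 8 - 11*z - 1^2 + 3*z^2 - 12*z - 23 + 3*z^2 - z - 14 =6*z^2 - 24*z - 30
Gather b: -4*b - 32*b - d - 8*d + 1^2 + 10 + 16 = -36*b - 9*d + 27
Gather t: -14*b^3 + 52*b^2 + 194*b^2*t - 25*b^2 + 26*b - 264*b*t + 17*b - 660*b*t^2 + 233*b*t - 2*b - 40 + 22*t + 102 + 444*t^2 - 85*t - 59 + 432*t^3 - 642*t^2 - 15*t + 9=-14*b^3 + 27*b^2 + 41*b + 432*t^3 + t^2*(-660*b - 198) + t*(194*b^2 - 31*b - 78) + 12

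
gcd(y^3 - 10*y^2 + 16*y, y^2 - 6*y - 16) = y - 8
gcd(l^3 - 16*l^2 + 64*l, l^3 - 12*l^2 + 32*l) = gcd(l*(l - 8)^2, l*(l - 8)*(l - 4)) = l^2 - 8*l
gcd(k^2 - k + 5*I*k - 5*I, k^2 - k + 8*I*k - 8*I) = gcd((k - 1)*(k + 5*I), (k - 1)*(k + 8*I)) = k - 1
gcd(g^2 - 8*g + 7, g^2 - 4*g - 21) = g - 7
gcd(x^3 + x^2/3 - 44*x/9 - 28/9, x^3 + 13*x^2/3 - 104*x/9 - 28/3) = x^2 - 5*x/3 - 14/9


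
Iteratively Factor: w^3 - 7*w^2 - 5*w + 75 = (w + 3)*(w^2 - 10*w + 25) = (w - 5)*(w + 3)*(w - 5)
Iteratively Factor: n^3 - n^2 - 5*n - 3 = (n + 1)*(n^2 - 2*n - 3) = (n + 1)^2*(n - 3)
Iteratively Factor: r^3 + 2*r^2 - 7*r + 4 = (r - 1)*(r^2 + 3*r - 4) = (r - 1)^2*(r + 4)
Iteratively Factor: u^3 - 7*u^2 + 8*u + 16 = (u + 1)*(u^2 - 8*u + 16) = (u - 4)*(u + 1)*(u - 4)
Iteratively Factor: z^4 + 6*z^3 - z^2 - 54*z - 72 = (z + 2)*(z^3 + 4*z^2 - 9*z - 36) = (z + 2)*(z + 4)*(z^2 - 9) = (z + 2)*(z + 3)*(z + 4)*(z - 3)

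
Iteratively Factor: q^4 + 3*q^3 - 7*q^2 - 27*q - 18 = (q + 3)*(q^3 - 7*q - 6) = (q + 2)*(q + 3)*(q^2 - 2*q - 3) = (q + 1)*(q + 2)*(q + 3)*(q - 3)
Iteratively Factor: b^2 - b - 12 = (b - 4)*(b + 3)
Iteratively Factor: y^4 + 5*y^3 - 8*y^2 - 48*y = (y + 4)*(y^3 + y^2 - 12*y) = y*(y + 4)*(y^2 + y - 12) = y*(y - 3)*(y + 4)*(y + 4)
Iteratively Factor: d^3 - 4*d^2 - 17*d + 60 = (d + 4)*(d^2 - 8*d + 15) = (d - 5)*(d + 4)*(d - 3)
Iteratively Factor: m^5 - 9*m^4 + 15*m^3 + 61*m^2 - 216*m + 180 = (m - 2)*(m^4 - 7*m^3 + m^2 + 63*m - 90) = (m - 3)*(m - 2)*(m^3 - 4*m^2 - 11*m + 30) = (m - 3)*(m - 2)*(m + 3)*(m^2 - 7*m + 10) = (m - 5)*(m - 3)*(m - 2)*(m + 3)*(m - 2)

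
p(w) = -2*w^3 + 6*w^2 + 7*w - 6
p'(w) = -6*w^2 + 12*w + 7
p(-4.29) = 232.30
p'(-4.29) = -154.90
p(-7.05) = 943.67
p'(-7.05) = -375.82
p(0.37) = -2.69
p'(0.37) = 10.62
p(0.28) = -3.61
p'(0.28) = 9.89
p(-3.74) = 156.37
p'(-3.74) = -121.81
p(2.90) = 15.98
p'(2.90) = -8.66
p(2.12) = 16.75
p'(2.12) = 5.47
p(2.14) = 16.86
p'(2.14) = 5.20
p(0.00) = -6.00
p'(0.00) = 7.00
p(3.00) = 15.00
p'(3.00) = -11.00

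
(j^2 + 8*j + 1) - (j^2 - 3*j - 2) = 11*j + 3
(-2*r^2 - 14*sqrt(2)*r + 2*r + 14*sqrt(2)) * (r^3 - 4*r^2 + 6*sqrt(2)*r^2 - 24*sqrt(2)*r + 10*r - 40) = -2*r^5 - 26*sqrt(2)*r^4 + 10*r^4 - 196*r^3 + 130*sqrt(2)*r^3 - 244*sqrt(2)*r^2 + 940*r^2 - 752*r + 700*sqrt(2)*r - 560*sqrt(2)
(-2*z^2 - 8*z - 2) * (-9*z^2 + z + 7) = 18*z^4 + 70*z^3 - 4*z^2 - 58*z - 14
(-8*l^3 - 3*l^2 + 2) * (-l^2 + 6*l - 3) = 8*l^5 - 45*l^4 + 6*l^3 + 7*l^2 + 12*l - 6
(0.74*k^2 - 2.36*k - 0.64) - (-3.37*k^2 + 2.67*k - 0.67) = 4.11*k^2 - 5.03*k + 0.03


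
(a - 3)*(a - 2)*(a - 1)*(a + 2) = a^4 - 4*a^3 - a^2 + 16*a - 12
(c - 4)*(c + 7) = c^2 + 3*c - 28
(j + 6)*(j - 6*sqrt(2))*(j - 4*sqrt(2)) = j^3 - 10*sqrt(2)*j^2 + 6*j^2 - 60*sqrt(2)*j + 48*j + 288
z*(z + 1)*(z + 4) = z^3 + 5*z^2 + 4*z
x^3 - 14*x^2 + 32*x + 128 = (x - 8)^2*(x + 2)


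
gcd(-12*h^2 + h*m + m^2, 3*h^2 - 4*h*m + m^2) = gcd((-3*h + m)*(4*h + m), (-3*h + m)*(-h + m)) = 3*h - m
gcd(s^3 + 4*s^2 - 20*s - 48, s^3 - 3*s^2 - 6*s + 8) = s^2 - 2*s - 8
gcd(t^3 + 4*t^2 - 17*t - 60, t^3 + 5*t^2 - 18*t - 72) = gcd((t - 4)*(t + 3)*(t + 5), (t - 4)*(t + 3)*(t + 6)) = t^2 - t - 12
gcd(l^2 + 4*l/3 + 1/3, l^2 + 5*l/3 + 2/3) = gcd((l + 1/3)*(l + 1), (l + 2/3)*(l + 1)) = l + 1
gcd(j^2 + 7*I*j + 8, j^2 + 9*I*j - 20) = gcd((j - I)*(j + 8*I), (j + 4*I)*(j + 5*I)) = 1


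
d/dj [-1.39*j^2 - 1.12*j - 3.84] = -2.78*j - 1.12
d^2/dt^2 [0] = 0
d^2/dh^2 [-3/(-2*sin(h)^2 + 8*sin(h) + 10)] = 3*(-2*sin(h)^3 + 8*sin(h)^2 - 23*sin(h) + 21)/((sin(h) - 5)^3*(sin(h) + 1)^2)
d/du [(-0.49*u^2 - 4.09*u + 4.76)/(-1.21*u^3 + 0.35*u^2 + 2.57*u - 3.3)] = (-0.5929*u^4 - 9.8978*u^3 + 17.451*u^2 - 0.0979999999999999*u + 1.2638)/(1.4641*u^6 - 0.847*u^5 - 6.0969*u^4 + 9.785*u^3 + 4.2949*u^2 - 16.962*u + 10.89)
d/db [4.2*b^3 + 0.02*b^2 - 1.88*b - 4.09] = 12.6*b^2 + 0.04*b - 1.88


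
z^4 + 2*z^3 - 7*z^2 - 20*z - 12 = (z - 3)*(z + 1)*(z + 2)^2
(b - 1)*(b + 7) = b^2 + 6*b - 7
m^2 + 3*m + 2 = (m + 1)*(m + 2)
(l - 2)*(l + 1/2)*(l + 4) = l^3 + 5*l^2/2 - 7*l - 4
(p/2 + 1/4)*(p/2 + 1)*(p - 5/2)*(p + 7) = p^4/4 + 7*p^3/4 - 21*p^2/16 - 157*p/16 - 35/8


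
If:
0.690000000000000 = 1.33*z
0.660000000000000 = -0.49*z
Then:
No Solution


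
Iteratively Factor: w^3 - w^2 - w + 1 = (w - 1)*(w^2 - 1) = (w - 1)*(w + 1)*(w - 1)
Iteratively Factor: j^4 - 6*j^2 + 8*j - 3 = (j - 1)*(j^3 + j^2 - 5*j + 3) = (j - 1)^2*(j^2 + 2*j - 3) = (j - 1)^2*(j + 3)*(j - 1)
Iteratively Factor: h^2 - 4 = (h - 2)*(h + 2)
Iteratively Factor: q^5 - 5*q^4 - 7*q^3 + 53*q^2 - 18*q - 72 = (q - 4)*(q^4 - q^3 - 11*q^2 + 9*q + 18) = (q - 4)*(q + 1)*(q^3 - 2*q^2 - 9*q + 18) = (q - 4)*(q - 3)*(q + 1)*(q^2 + q - 6) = (q - 4)*(q - 3)*(q + 1)*(q + 3)*(q - 2)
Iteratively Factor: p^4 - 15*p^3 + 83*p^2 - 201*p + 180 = (p - 4)*(p^3 - 11*p^2 + 39*p - 45) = (p - 5)*(p - 4)*(p^2 - 6*p + 9) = (p - 5)*(p - 4)*(p - 3)*(p - 3)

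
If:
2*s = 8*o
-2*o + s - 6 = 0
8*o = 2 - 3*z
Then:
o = 3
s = 12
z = -22/3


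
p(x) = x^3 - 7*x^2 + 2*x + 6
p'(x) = 3*x^2 - 14*x + 2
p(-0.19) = 5.36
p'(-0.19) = 4.77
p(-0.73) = 0.42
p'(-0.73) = 13.82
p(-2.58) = -62.93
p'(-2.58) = 58.09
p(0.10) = 6.13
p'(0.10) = 0.63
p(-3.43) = -123.57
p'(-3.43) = 85.31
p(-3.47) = -127.01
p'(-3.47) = 86.70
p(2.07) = -10.98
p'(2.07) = -14.13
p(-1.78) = -25.38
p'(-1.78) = 36.43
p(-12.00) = -2754.00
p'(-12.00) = 602.00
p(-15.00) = -4974.00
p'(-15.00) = 887.00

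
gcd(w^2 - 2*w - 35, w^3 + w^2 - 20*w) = w + 5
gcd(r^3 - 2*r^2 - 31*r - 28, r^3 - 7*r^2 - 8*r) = r + 1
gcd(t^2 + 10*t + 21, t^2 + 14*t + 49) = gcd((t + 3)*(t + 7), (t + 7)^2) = t + 7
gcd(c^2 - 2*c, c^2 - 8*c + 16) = 1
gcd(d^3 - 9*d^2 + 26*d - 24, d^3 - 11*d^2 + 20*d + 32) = d - 4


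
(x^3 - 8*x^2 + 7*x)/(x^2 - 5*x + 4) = x*(x - 7)/(x - 4)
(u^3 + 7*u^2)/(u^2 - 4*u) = u*(u + 7)/(u - 4)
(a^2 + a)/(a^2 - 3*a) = (a + 1)/(a - 3)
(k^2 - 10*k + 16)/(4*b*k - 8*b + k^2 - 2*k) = (k - 8)/(4*b + k)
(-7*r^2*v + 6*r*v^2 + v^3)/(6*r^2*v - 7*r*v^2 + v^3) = (-7*r - v)/(6*r - v)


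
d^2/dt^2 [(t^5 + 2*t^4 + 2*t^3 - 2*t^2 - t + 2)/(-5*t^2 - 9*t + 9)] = 2*(-75*t^7 - 410*t^6 - 351*t^5 + 999*t^4 + 169*t^3 - 366*t^2 - 621*t - 9)/(125*t^6 + 675*t^5 + 540*t^4 - 1701*t^3 - 972*t^2 + 2187*t - 729)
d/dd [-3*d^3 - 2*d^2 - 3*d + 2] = -9*d^2 - 4*d - 3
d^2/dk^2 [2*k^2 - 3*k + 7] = 4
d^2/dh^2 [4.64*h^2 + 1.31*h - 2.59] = 9.28000000000000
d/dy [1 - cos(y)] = sin(y)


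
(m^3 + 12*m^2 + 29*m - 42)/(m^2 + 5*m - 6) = m + 7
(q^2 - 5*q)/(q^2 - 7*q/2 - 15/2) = 2*q/(2*q + 3)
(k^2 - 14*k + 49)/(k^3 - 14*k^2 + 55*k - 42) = (k - 7)/(k^2 - 7*k + 6)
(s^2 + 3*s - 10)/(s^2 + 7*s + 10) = (s - 2)/(s + 2)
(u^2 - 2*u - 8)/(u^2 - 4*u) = (u + 2)/u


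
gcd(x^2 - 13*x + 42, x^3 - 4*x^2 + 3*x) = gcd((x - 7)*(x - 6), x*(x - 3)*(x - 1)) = 1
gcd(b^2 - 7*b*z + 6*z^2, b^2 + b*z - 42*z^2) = -b + 6*z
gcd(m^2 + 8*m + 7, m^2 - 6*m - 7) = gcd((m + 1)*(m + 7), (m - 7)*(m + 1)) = m + 1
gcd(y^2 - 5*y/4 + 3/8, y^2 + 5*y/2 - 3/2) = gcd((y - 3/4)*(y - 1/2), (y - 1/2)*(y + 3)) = y - 1/2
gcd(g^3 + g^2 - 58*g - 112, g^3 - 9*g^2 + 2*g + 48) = g^2 - 6*g - 16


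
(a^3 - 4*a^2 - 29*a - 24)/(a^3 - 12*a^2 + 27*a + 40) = (a + 3)/(a - 5)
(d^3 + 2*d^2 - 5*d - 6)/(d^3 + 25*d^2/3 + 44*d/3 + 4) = 3*(d^3 + 2*d^2 - 5*d - 6)/(3*d^3 + 25*d^2 + 44*d + 12)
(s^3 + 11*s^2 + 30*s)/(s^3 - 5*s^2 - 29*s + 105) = s*(s + 6)/(s^2 - 10*s + 21)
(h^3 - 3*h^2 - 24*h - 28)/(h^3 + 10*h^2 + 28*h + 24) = (h - 7)/(h + 6)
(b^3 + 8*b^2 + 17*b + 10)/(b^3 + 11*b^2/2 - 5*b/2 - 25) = 2*(b^2 + 3*b + 2)/(2*b^2 + b - 10)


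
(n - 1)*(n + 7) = n^2 + 6*n - 7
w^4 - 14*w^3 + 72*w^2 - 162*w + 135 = (w - 5)*(w - 3)^3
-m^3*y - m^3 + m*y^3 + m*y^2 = (-m + y)*(m + y)*(m*y + m)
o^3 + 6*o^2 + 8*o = o*(o + 2)*(o + 4)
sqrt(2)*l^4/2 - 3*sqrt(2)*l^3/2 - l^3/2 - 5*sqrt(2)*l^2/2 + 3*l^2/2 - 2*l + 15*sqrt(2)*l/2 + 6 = (l - 3)*(l - 2*sqrt(2))*(l + sqrt(2))*(sqrt(2)*l/2 + 1/2)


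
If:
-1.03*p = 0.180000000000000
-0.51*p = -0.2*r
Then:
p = -0.17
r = -0.45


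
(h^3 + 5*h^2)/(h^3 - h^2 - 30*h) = h/(h - 6)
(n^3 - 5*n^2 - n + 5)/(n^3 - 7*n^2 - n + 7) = (n - 5)/(n - 7)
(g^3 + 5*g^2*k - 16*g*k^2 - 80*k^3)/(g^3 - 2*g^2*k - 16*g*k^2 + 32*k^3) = (g + 5*k)/(g - 2*k)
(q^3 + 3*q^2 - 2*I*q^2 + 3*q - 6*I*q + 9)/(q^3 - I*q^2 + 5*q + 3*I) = (q + 3)/(q + I)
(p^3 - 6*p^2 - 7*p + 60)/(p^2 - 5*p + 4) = (p^2 - 2*p - 15)/(p - 1)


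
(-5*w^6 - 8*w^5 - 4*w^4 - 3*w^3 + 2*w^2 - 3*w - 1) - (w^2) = -5*w^6 - 8*w^5 - 4*w^4 - 3*w^3 + w^2 - 3*w - 1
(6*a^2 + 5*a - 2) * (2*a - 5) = 12*a^3 - 20*a^2 - 29*a + 10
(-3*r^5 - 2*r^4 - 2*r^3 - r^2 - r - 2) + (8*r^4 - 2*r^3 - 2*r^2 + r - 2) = -3*r^5 + 6*r^4 - 4*r^3 - 3*r^2 - 4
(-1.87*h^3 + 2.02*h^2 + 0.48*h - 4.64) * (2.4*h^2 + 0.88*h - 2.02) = -4.488*h^5 + 3.2024*h^4 + 6.707*h^3 - 14.794*h^2 - 5.0528*h + 9.3728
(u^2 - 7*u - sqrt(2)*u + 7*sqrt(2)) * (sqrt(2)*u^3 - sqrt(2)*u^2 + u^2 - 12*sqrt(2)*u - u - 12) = sqrt(2)*u^5 - 8*sqrt(2)*u^4 - u^4 - 6*sqrt(2)*u^3 + 8*u^3 + 5*u^2 + 92*sqrt(2)*u^2 - 84*u + 5*sqrt(2)*u - 84*sqrt(2)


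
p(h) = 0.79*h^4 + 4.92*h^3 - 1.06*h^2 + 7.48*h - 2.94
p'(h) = 3.16*h^3 + 14.76*h^2 - 2.12*h + 7.48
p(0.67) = 3.23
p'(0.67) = 13.64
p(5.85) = 1914.77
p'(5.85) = 1132.84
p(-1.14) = -18.80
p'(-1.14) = 24.40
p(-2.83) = -93.44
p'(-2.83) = 60.07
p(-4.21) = -172.17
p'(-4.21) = 42.22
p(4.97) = 1094.06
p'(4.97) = 749.46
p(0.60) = 2.33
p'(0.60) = 12.20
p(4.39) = 719.14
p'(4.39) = 549.98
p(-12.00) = 7634.34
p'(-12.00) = -3302.12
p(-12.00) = 7634.34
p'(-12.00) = -3302.12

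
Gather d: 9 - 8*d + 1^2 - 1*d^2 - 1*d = -d^2 - 9*d + 10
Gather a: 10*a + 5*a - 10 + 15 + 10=15*a + 15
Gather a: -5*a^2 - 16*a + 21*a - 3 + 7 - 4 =-5*a^2 + 5*a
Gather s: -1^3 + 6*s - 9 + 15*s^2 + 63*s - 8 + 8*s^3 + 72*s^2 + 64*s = 8*s^3 + 87*s^2 + 133*s - 18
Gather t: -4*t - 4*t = -8*t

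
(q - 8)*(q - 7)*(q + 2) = q^3 - 13*q^2 + 26*q + 112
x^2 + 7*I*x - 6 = (x + I)*(x + 6*I)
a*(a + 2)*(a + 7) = a^3 + 9*a^2 + 14*a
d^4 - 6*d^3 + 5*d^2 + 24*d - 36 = (d - 3)^2*(d - 2)*(d + 2)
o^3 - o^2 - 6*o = o*(o - 3)*(o + 2)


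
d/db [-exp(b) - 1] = -exp(b)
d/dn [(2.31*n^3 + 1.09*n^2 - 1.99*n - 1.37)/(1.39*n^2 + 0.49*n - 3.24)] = (3.2109*n^4 + 2.2638*n^3 - 19.153*n^2 - 3.2546*n + 7.1189)/(1.9321*n^4 + 1.3622*n^3 - 8.7671*n^2 - 3.1752*n + 10.4976)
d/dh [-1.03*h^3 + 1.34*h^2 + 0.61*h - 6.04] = -3.09*h^2 + 2.68*h + 0.61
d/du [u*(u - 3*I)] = 2*u - 3*I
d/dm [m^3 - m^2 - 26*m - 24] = 3*m^2 - 2*m - 26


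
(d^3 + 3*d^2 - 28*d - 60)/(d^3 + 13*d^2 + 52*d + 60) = (d - 5)/(d + 5)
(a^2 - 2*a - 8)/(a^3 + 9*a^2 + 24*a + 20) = (a - 4)/(a^2 + 7*a + 10)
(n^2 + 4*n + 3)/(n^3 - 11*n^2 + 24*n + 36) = (n + 3)/(n^2 - 12*n + 36)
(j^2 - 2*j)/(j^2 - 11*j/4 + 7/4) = 4*j*(j - 2)/(4*j^2 - 11*j + 7)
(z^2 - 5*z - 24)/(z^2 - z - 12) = (z - 8)/(z - 4)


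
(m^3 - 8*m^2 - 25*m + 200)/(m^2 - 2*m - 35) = (m^2 - 13*m + 40)/(m - 7)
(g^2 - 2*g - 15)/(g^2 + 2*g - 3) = (g - 5)/(g - 1)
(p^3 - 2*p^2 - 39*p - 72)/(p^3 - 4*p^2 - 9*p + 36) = (p^2 - 5*p - 24)/(p^2 - 7*p + 12)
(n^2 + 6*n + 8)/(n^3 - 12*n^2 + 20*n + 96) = (n + 4)/(n^2 - 14*n + 48)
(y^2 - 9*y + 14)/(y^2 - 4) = (y - 7)/(y + 2)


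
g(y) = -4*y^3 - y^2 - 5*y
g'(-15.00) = -2675.00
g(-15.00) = 13350.00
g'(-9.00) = -959.00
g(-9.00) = 2880.00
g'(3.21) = -135.07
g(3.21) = -158.66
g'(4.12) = -216.93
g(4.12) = -317.31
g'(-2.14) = -55.68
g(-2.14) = 45.32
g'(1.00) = -19.00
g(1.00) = -10.00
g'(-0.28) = -5.38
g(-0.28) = 1.41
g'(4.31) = -236.53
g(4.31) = -360.38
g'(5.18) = -337.35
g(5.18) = -608.70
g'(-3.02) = -108.40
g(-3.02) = 116.15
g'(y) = -12*y^2 - 2*y - 5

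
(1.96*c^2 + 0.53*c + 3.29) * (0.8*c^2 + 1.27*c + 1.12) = 1.568*c^4 + 2.9132*c^3 + 5.5003*c^2 + 4.7719*c + 3.6848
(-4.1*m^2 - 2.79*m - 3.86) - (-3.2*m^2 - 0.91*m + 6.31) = -0.899999999999999*m^2 - 1.88*m - 10.17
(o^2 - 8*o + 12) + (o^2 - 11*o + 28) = 2*o^2 - 19*o + 40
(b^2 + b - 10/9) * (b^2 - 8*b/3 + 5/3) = b^4 - 5*b^3/3 - 19*b^2/9 + 125*b/27 - 50/27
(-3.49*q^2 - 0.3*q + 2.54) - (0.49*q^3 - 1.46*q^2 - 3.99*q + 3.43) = -0.49*q^3 - 2.03*q^2 + 3.69*q - 0.89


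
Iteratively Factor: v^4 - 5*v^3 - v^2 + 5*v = (v + 1)*(v^3 - 6*v^2 + 5*v) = (v - 1)*(v + 1)*(v^2 - 5*v) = (v - 5)*(v - 1)*(v + 1)*(v)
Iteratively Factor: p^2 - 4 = (p + 2)*(p - 2)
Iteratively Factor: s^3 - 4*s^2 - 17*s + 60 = (s - 5)*(s^2 + s - 12) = (s - 5)*(s - 3)*(s + 4)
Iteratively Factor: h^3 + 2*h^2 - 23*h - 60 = (h + 3)*(h^2 - h - 20) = (h + 3)*(h + 4)*(h - 5)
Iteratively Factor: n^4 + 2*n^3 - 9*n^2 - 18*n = (n + 3)*(n^3 - n^2 - 6*n) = (n - 3)*(n + 3)*(n^2 + 2*n) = n*(n - 3)*(n + 3)*(n + 2)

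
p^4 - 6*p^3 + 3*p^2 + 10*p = p*(p - 5)*(p - 2)*(p + 1)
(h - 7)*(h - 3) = h^2 - 10*h + 21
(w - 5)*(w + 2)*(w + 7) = w^3 + 4*w^2 - 31*w - 70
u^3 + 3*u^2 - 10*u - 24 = (u - 3)*(u + 2)*(u + 4)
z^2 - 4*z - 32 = (z - 8)*(z + 4)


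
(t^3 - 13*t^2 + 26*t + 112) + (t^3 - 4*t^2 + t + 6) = 2*t^3 - 17*t^2 + 27*t + 118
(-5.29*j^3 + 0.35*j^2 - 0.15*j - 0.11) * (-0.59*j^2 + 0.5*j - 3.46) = 3.1211*j^5 - 2.8515*j^4 + 18.5669*j^3 - 1.2211*j^2 + 0.464*j + 0.3806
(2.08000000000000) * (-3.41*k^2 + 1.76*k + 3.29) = -7.0928*k^2 + 3.6608*k + 6.8432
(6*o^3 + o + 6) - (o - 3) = 6*o^3 + 9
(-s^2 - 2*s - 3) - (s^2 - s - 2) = -2*s^2 - s - 1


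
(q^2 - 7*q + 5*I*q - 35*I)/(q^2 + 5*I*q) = (q - 7)/q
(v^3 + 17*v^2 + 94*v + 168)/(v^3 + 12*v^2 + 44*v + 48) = (v + 7)/(v + 2)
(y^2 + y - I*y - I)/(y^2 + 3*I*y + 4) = (y + 1)/(y + 4*I)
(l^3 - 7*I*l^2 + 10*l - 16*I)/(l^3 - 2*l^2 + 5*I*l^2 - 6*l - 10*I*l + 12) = (l^2 - 9*I*l - 8)/(l^2 + l*(-2 + 3*I) - 6*I)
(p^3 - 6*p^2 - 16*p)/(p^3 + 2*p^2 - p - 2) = p*(p - 8)/(p^2 - 1)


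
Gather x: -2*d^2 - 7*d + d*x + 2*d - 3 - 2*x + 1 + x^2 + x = -2*d^2 - 5*d + x^2 + x*(d - 1) - 2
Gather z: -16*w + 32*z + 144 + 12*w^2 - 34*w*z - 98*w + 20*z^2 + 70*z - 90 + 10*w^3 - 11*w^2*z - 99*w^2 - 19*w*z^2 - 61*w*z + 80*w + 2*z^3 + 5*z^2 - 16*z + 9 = 10*w^3 - 87*w^2 - 34*w + 2*z^3 + z^2*(25 - 19*w) + z*(-11*w^2 - 95*w + 86) + 63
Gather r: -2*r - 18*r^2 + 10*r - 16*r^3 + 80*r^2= -16*r^3 + 62*r^2 + 8*r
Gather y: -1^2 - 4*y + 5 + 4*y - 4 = 0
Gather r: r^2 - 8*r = r^2 - 8*r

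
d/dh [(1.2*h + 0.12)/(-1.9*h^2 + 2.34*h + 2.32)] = (2.28*h^2 + 0.456*h + 2.5032)/(3.61*h^4 - 8.892*h^3 - 3.3404*h^2 + 10.8576*h + 5.3824)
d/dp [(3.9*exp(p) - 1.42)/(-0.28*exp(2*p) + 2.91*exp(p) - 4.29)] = (1.092*exp(2*p) - 0.795199999999999*exp(p) - 12.5988)*exp(p)/(0.0784*exp(4*p) - 1.6296*exp(3*p) + 10.8705*exp(2*p) - 24.9678*exp(p) + 18.4041)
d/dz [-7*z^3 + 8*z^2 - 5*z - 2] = -21*z^2 + 16*z - 5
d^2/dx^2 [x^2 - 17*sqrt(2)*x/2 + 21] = 2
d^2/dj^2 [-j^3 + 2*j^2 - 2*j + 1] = 4 - 6*j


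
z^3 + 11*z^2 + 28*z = z*(z + 4)*(z + 7)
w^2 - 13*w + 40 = (w - 8)*(w - 5)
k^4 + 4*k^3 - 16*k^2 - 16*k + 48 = (k - 2)^2*(k + 2)*(k + 6)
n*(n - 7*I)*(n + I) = n^3 - 6*I*n^2 + 7*n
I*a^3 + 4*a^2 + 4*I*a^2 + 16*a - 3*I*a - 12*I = (a + 4)*(a - 3*I)*(I*a + 1)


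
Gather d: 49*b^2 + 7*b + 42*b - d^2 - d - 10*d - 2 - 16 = 49*b^2 + 49*b - d^2 - 11*d - 18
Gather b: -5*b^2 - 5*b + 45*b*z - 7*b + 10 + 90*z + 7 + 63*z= -5*b^2 + b*(45*z - 12) + 153*z + 17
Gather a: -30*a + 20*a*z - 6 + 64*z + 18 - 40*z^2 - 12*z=a*(20*z - 30) - 40*z^2 + 52*z + 12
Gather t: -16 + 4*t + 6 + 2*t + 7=6*t - 3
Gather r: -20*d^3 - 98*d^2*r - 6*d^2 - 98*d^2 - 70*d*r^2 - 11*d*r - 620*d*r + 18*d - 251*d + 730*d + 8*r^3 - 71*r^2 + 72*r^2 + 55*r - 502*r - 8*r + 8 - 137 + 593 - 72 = -20*d^3 - 104*d^2 + 497*d + 8*r^3 + r^2*(1 - 70*d) + r*(-98*d^2 - 631*d - 455) + 392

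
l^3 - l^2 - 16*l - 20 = (l - 5)*(l + 2)^2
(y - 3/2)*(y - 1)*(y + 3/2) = y^3 - y^2 - 9*y/4 + 9/4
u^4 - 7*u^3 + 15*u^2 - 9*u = u*(u - 3)^2*(u - 1)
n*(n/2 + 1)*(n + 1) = n^3/2 + 3*n^2/2 + n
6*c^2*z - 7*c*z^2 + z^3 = z*(-6*c + z)*(-c + z)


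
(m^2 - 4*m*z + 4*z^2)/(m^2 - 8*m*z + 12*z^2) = (-m + 2*z)/(-m + 6*z)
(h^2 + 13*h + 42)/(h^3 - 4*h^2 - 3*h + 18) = (h^2 + 13*h + 42)/(h^3 - 4*h^2 - 3*h + 18)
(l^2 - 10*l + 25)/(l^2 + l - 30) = (l - 5)/(l + 6)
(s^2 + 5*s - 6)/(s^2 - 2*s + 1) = (s + 6)/(s - 1)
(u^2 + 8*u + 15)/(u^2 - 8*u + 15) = (u^2 + 8*u + 15)/(u^2 - 8*u + 15)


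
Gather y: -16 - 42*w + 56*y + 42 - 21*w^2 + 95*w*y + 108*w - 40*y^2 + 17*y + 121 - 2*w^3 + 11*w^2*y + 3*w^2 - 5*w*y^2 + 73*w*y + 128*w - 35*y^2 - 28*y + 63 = -2*w^3 - 18*w^2 + 194*w + y^2*(-5*w - 75) + y*(11*w^2 + 168*w + 45) + 210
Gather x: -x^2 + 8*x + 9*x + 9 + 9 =-x^2 + 17*x + 18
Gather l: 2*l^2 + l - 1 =2*l^2 + l - 1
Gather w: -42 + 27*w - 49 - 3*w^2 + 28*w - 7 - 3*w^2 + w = -6*w^2 + 56*w - 98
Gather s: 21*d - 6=21*d - 6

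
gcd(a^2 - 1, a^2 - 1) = a^2 - 1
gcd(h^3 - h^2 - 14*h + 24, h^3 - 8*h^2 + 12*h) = h - 2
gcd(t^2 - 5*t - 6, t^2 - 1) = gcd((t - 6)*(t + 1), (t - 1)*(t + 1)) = t + 1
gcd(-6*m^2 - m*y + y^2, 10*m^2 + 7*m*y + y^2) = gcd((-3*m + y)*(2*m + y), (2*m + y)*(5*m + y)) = 2*m + y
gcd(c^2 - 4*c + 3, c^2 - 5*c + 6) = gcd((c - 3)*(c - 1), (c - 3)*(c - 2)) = c - 3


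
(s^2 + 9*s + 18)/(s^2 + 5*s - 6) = (s + 3)/(s - 1)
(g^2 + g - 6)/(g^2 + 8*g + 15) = (g - 2)/(g + 5)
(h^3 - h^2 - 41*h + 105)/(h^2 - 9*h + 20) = (h^2 + 4*h - 21)/(h - 4)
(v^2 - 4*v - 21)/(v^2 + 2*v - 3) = (v - 7)/(v - 1)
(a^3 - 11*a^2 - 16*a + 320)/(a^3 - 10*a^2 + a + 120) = (a^2 - 3*a - 40)/(a^2 - 2*a - 15)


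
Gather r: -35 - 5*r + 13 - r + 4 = -6*r - 18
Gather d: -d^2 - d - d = -d^2 - 2*d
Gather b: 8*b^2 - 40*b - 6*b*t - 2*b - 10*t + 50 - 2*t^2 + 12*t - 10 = 8*b^2 + b*(-6*t - 42) - 2*t^2 + 2*t + 40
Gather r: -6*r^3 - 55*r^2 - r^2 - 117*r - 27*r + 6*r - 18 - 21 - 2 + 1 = -6*r^3 - 56*r^2 - 138*r - 40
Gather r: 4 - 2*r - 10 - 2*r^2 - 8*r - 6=-2*r^2 - 10*r - 12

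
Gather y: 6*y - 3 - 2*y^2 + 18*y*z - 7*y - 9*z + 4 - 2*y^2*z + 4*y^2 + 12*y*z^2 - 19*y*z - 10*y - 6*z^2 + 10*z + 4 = y^2*(2 - 2*z) + y*(12*z^2 - z - 11) - 6*z^2 + z + 5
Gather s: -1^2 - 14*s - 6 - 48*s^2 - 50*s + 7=-48*s^2 - 64*s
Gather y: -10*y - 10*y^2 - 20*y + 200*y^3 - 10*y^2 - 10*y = 200*y^3 - 20*y^2 - 40*y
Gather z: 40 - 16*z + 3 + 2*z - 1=42 - 14*z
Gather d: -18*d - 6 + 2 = -18*d - 4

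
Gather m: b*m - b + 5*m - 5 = -b + m*(b + 5) - 5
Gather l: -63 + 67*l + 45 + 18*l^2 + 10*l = 18*l^2 + 77*l - 18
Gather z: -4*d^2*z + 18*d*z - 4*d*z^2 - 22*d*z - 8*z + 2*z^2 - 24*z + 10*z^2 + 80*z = z^2*(12 - 4*d) + z*(-4*d^2 - 4*d + 48)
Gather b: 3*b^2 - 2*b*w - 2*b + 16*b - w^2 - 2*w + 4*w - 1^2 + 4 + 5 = 3*b^2 + b*(14 - 2*w) - w^2 + 2*w + 8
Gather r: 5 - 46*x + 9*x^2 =9*x^2 - 46*x + 5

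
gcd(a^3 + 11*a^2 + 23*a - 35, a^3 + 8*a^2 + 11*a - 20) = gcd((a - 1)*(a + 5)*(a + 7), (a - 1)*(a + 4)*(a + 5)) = a^2 + 4*a - 5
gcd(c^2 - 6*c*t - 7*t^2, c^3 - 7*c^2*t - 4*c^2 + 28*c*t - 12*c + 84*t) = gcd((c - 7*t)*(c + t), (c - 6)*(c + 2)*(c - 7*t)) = -c + 7*t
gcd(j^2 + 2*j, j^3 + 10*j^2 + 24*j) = j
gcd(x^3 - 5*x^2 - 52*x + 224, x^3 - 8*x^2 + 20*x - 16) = x - 4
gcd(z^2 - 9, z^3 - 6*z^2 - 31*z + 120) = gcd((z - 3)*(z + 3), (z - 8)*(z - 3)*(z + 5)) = z - 3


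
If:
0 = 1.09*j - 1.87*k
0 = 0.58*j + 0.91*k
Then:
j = 0.00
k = 0.00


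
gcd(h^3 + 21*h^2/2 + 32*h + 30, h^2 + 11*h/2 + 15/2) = h + 5/2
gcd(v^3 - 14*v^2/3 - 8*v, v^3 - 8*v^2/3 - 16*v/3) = v^2 + 4*v/3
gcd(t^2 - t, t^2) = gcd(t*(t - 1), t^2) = t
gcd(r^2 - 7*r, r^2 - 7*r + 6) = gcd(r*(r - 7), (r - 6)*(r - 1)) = 1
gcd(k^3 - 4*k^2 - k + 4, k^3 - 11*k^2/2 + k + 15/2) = k + 1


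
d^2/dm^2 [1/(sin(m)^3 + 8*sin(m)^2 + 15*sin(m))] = (-9*sin(m)^3 - 88*sin(m)^2 - 274*sin(m) - 232 + 249/sin(m) + 720/sin(m)^2 + 450/sin(m)^3)/((sin(m) + 3)^3*(sin(m) + 5)^3)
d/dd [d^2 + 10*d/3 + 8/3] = 2*d + 10/3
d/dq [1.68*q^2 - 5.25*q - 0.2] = 3.36*q - 5.25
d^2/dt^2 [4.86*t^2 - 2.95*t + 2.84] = 9.72000000000000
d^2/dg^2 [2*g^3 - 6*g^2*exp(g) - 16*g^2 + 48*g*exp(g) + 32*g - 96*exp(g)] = -6*g^2*exp(g) + 24*g*exp(g) + 12*g - 12*exp(g) - 32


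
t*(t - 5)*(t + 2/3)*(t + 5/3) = t^4 - 8*t^3/3 - 95*t^2/9 - 50*t/9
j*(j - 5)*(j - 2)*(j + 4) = j^4 - 3*j^3 - 18*j^2 + 40*j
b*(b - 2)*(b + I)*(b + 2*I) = b^4 - 2*b^3 + 3*I*b^3 - 2*b^2 - 6*I*b^2 + 4*b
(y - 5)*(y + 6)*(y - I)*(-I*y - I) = -I*y^4 - y^3 - 2*I*y^3 - 2*y^2 + 29*I*y^2 + 29*y + 30*I*y + 30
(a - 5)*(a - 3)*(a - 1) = a^3 - 9*a^2 + 23*a - 15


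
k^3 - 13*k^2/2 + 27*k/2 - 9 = (k - 3)*(k - 2)*(k - 3/2)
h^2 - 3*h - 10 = (h - 5)*(h + 2)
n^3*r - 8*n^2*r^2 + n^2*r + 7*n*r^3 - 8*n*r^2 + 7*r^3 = (n - 7*r)*(n - r)*(n*r + r)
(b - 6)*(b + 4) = b^2 - 2*b - 24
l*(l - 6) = l^2 - 6*l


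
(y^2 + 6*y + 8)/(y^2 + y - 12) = (y + 2)/(y - 3)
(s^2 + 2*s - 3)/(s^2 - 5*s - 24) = (s - 1)/(s - 8)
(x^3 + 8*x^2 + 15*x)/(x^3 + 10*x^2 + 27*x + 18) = x*(x + 5)/(x^2 + 7*x + 6)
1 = 1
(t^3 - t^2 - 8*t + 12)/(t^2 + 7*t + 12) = (t^2 - 4*t + 4)/(t + 4)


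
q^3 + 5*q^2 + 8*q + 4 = (q + 1)*(q + 2)^2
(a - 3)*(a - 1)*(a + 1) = a^3 - 3*a^2 - a + 3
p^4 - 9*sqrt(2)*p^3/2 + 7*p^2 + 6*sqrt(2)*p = p*(p - 3*sqrt(2))*(p - 2*sqrt(2))*(p + sqrt(2)/2)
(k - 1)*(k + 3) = k^2 + 2*k - 3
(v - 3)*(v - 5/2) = v^2 - 11*v/2 + 15/2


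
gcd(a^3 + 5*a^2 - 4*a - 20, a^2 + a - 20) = a + 5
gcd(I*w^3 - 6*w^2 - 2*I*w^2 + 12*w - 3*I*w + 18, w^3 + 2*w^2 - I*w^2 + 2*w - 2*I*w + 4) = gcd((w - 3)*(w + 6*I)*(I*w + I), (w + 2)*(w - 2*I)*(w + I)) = 1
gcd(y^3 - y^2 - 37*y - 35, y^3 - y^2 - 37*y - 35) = y^3 - y^2 - 37*y - 35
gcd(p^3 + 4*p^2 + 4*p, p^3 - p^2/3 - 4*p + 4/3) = p + 2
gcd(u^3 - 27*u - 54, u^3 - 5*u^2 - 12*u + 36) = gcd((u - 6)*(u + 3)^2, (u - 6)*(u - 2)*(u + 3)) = u^2 - 3*u - 18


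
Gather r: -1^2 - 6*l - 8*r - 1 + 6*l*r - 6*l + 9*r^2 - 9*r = -12*l + 9*r^2 + r*(6*l - 17) - 2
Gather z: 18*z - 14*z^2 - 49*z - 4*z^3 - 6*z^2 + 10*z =-4*z^3 - 20*z^2 - 21*z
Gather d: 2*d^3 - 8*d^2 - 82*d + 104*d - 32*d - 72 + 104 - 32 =2*d^3 - 8*d^2 - 10*d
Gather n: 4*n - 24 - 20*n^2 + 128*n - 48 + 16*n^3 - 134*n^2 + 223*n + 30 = 16*n^3 - 154*n^2 + 355*n - 42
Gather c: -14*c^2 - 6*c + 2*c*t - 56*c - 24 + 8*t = -14*c^2 + c*(2*t - 62) + 8*t - 24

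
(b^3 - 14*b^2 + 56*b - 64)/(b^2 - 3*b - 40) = (b^2 - 6*b + 8)/(b + 5)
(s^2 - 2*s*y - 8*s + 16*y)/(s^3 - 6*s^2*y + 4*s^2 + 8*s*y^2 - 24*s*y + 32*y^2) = (8 - s)/(-s^2 + 4*s*y - 4*s + 16*y)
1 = 1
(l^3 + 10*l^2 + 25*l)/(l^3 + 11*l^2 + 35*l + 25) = l/(l + 1)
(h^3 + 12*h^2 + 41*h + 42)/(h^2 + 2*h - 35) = (h^2 + 5*h + 6)/(h - 5)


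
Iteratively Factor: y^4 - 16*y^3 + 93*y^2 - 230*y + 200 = (y - 2)*(y^3 - 14*y^2 + 65*y - 100) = (y - 4)*(y - 2)*(y^2 - 10*y + 25) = (y - 5)*(y - 4)*(y - 2)*(y - 5)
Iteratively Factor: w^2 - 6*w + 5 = (w - 5)*(w - 1)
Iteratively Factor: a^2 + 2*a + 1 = (a + 1)*(a + 1)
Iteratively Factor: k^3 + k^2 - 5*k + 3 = (k + 3)*(k^2 - 2*k + 1) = (k - 1)*(k + 3)*(k - 1)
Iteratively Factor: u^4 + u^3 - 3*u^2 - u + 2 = (u + 2)*(u^3 - u^2 - u + 1) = (u - 1)*(u + 2)*(u^2 - 1) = (u - 1)^2*(u + 2)*(u + 1)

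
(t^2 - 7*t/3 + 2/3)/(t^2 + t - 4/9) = 3*(t - 2)/(3*t + 4)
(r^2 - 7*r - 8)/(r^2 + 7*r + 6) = (r - 8)/(r + 6)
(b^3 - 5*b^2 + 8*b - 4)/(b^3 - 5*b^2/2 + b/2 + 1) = 2*(b - 2)/(2*b + 1)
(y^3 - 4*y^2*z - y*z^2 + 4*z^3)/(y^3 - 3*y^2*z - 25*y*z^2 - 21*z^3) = (y^2 - 5*y*z + 4*z^2)/(y^2 - 4*y*z - 21*z^2)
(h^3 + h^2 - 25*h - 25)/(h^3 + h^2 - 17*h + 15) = (h^2 - 4*h - 5)/(h^2 - 4*h + 3)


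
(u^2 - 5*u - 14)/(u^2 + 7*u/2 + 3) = 2*(u - 7)/(2*u + 3)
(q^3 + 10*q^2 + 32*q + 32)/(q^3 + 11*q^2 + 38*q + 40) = (q + 4)/(q + 5)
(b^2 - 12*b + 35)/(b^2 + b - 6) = (b^2 - 12*b + 35)/(b^2 + b - 6)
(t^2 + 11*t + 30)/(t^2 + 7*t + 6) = (t + 5)/(t + 1)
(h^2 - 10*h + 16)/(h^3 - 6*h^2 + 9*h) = (h^2 - 10*h + 16)/(h*(h^2 - 6*h + 9))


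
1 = 1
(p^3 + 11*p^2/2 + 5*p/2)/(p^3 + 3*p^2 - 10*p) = (p + 1/2)/(p - 2)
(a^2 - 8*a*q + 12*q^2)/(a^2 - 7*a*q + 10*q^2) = (-a + 6*q)/(-a + 5*q)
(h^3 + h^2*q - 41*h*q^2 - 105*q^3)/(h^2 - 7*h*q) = h + 8*q + 15*q^2/h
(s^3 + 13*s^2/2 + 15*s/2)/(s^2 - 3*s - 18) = s*(2*s^2 + 13*s + 15)/(2*(s^2 - 3*s - 18))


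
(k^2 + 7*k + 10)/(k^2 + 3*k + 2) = (k + 5)/(k + 1)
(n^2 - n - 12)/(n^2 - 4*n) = (n + 3)/n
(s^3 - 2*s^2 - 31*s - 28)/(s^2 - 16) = (s^2 - 6*s - 7)/(s - 4)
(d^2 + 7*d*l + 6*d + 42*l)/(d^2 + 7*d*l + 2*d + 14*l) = (d + 6)/(d + 2)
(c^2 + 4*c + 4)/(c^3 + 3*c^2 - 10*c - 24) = (c + 2)/(c^2 + c - 12)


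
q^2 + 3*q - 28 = (q - 4)*(q + 7)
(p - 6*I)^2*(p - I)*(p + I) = p^4 - 12*I*p^3 - 35*p^2 - 12*I*p - 36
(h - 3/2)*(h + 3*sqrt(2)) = h^2 - 3*h/2 + 3*sqrt(2)*h - 9*sqrt(2)/2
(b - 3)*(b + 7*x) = b^2 + 7*b*x - 3*b - 21*x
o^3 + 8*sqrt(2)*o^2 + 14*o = o*(o + sqrt(2))*(o + 7*sqrt(2))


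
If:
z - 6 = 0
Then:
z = 6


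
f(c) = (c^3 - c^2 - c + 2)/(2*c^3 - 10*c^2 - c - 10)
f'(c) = (-6*c^2 + 20*c + 1)*(c^3 - c^2 - c + 2)/(2*c^3 - 10*c^2 - c - 10)^2 + (3*c^2 - 2*c - 1)/(2*c^3 - 10*c^2 - c - 10)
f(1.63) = -0.07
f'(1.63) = -0.08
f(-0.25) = -0.21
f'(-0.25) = -0.06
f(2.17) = -0.14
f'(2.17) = -0.17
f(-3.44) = 0.23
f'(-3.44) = -0.05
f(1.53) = -0.06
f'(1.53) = -0.07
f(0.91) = -0.06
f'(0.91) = 0.07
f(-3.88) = 0.25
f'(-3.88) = -0.04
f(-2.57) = 0.18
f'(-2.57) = -0.07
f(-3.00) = 0.21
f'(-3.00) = -0.06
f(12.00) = 0.79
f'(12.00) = -0.04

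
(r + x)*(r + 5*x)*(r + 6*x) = r^3 + 12*r^2*x + 41*r*x^2 + 30*x^3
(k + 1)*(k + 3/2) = k^2 + 5*k/2 + 3/2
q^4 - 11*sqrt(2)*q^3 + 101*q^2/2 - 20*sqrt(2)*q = q*(q - 8*sqrt(2))*(q - 5*sqrt(2)/2)*(q - sqrt(2)/2)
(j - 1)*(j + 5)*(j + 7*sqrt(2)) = j^3 + 4*j^2 + 7*sqrt(2)*j^2 - 5*j + 28*sqrt(2)*j - 35*sqrt(2)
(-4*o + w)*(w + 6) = -4*o*w - 24*o + w^2 + 6*w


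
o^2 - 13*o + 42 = (o - 7)*(o - 6)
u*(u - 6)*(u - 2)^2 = u^4 - 10*u^3 + 28*u^2 - 24*u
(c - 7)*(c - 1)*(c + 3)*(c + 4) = c^4 - c^3 - 37*c^2 - 47*c + 84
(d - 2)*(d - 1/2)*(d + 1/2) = d^3 - 2*d^2 - d/4 + 1/2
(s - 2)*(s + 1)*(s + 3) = s^3 + 2*s^2 - 5*s - 6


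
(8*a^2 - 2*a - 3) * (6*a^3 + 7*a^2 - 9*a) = 48*a^5 + 44*a^4 - 104*a^3 - 3*a^2 + 27*a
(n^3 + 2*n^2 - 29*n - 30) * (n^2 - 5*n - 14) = n^5 - 3*n^4 - 53*n^3 + 87*n^2 + 556*n + 420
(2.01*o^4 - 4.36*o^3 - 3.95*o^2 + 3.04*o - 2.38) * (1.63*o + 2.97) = 3.2763*o^5 - 1.1371*o^4 - 19.3877*o^3 - 6.7763*o^2 + 5.1494*o - 7.0686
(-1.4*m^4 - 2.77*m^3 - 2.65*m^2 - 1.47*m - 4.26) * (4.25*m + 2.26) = -5.95*m^5 - 14.9365*m^4 - 17.5227*m^3 - 12.2365*m^2 - 21.4272*m - 9.6276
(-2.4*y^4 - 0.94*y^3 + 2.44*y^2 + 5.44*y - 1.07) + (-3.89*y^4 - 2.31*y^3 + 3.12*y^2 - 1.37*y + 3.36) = -6.29*y^4 - 3.25*y^3 + 5.56*y^2 + 4.07*y + 2.29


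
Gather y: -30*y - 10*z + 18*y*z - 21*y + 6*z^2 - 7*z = y*(18*z - 51) + 6*z^2 - 17*z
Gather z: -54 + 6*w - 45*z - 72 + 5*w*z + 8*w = 14*w + z*(5*w - 45) - 126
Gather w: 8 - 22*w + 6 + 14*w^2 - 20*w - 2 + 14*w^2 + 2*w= 28*w^2 - 40*w + 12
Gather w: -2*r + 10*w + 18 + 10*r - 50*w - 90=8*r - 40*w - 72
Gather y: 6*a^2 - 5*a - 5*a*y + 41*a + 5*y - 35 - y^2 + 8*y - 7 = 6*a^2 + 36*a - y^2 + y*(13 - 5*a) - 42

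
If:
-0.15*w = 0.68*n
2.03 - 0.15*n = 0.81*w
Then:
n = -0.58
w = 2.61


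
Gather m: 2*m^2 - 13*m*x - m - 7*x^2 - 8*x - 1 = 2*m^2 + m*(-13*x - 1) - 7*x^2 - 8*x - 1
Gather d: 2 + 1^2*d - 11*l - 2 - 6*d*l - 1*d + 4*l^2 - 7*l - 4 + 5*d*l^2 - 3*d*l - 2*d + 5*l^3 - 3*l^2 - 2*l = d*(5*l^2 - 9*l - 2) + 5*l^3 + l^2 - 20*l - 4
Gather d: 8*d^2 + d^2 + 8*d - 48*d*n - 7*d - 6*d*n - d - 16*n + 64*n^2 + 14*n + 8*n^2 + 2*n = 9*d^2 - 54*d*n + 72*n^2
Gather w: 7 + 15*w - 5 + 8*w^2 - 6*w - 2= 8*w^2 + 9*w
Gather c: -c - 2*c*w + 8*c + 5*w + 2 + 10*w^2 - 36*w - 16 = c*(7 - 2*w) + 10*w^2 - 31*w - 14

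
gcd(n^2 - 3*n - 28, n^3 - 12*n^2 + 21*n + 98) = n - 7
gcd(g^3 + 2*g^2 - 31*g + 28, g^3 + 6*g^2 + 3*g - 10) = g - 1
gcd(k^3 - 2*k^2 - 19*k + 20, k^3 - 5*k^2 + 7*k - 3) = k - 1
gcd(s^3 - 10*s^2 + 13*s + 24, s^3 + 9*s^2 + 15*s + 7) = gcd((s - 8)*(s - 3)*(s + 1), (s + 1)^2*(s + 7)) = s + 1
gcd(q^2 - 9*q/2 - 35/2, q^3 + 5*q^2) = 1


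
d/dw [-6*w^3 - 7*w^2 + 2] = 2*w*(-9*w - 7)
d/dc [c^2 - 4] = 2*c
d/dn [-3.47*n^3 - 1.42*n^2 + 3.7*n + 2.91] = -10.41*n^2 - 2.84*n + 3.7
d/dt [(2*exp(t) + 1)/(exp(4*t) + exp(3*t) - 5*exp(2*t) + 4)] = (-(2*exp(t) + 1)*(4*exp(2*t) + 3*exp(t) - 10)*exp(t) + 2*exp(4*t) + 2*exp(3*t) - 10*exp(2*t) + 8)*exp(t)/(exp(4*t) + exp(3*t) - 5*exp(2*t) + 4)^2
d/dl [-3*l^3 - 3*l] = -9*l^2 - 3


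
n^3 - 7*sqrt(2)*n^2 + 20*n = n*(n - 5*sqrt(2))*(n - 2*sqrt(2))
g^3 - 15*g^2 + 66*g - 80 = (g - 8)*(g - 5)*(g - 2)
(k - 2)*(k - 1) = k^2 - 3*k + 2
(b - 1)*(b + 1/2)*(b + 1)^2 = b^4 + 3*b^3/2 - b^2/2 - 3*b/2 - 1/2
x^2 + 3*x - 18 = (x - 3)*(x + 6)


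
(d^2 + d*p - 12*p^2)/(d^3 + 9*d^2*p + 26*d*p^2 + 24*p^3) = (d - 3*p)/(d^2 + 5*d*p + 6*p^2)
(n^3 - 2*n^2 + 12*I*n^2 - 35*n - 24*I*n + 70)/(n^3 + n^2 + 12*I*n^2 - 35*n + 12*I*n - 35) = (n - 2)/(n + 1)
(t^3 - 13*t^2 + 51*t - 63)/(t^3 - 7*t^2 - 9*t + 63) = (t - 3)/(t + 3)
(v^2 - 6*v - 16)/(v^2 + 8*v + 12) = (v - 8)/(v + 6)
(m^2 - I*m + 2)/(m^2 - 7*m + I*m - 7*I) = (m - 2*I)/(m - 7)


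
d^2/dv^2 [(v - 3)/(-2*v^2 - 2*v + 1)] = 4*(-2*(v - 3)*(2*v + 1)^2 + (3*v - 2)*(2*v^2 + 2*v - 1))/(2*v^2 + 2*v - 1)^3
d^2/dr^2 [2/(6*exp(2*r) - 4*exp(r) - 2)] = 2*((1 - 6*exp(r))*(-3*exp(2*r) + 2*exp(r) + 1) - 4*(3*exp(r) - 1)^2*exp(r))*exp(r)/(-3*exp(2*r) + 2*exp(r) + 1)^3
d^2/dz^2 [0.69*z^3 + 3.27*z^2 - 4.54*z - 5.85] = 4.14*z + 6.54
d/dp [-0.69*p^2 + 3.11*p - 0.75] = 3.11 - 1.38*p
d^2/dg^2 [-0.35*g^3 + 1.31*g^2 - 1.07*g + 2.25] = 2.62 - 2.1*g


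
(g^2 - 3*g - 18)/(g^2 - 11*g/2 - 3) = 2*(g + 3)/(2*g + 1)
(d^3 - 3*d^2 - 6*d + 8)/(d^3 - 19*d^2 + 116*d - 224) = (d^2 + d - 2)/(d^2 - 15*d + 56)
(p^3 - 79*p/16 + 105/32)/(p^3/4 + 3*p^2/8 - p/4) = (32*p^3 - 158*p + 105)/(4*p*(2*p^2 + 3*p - 2))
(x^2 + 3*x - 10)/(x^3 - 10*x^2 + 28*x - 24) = (x + 5)/(x^2 - 8*x + 12)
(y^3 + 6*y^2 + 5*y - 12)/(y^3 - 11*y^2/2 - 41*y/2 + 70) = 2*(y^2 + 2*y - 3)/(2*y^2 - 19*y + 35)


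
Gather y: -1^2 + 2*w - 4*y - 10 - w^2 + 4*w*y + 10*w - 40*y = -w^2 + 12*w + y*(4*w - 44) - 11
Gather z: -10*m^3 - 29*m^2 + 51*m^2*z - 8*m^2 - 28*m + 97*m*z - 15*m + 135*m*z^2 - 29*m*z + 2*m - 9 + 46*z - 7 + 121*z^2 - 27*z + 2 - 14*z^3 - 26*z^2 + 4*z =-10*m^3 - 37*m^2 - 41*m - 14*z^3 + z^2*(135*m + 95) + z*(51*m^2 + 68*m + 23) - 14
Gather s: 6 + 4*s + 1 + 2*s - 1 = 6*s + 6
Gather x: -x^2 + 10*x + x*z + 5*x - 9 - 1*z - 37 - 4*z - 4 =-x^2 + x*(z + 15) - 5*z - 50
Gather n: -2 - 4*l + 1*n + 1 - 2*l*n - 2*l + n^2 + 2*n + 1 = -6*l + n^2 + n*(3 - 2*l)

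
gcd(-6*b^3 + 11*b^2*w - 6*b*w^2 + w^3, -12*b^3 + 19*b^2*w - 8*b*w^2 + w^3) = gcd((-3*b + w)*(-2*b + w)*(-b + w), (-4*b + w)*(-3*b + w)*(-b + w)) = 3*b^2 - 4*b*w + w^2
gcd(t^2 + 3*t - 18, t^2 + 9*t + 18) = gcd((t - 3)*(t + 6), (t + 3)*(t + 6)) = t + 6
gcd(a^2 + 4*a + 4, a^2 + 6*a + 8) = a + 2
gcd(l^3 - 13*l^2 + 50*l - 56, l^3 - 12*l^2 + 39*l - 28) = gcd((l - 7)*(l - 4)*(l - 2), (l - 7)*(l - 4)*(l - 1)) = l^2 - 11*l + 28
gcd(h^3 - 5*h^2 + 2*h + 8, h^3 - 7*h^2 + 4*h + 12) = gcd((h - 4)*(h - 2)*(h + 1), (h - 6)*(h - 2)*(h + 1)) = h^2 - h - 2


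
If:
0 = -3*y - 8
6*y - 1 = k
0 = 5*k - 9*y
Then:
No Solution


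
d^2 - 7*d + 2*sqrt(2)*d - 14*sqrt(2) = (d - 7)*(d + 2*sqrt(2))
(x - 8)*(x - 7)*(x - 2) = x^3 - 17*x^2 + 86*x - 112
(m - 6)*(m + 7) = m^2 + m - 42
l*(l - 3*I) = l^2 - 3*I*l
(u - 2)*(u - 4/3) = u^2 - 10*u/3 + 8/3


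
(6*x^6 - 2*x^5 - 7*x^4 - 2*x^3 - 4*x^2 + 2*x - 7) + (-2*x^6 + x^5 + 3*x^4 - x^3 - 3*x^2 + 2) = 4*x^6 - x^5 - 4*x^4 - 3*x^3 - 7*x^2 + 2*x - 5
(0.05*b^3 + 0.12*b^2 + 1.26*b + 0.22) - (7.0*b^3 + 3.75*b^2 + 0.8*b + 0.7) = -6.95*b^3 - 3.63*b^2 + 0.46*b - 0.48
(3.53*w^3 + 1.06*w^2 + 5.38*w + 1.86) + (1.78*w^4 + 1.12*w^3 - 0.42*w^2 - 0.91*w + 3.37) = 1.78*w^4 + 4.65*w^3 + 0.64*w^2 + 4.47*w + 5.23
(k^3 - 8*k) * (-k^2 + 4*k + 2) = -k^5 + 4*k^4 + 10*k^3 - 32*k^2 - 16*k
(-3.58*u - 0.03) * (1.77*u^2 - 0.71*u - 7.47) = -6.3366*u^3 + 2.4887*u^2 + 26.7639*u + 0.2241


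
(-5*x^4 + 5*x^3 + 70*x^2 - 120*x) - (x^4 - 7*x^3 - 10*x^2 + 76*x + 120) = -6*x^4 + 12*x^3 + 80*x^2 - 196*x - 120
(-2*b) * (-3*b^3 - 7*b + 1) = 6*b^4 + 14*b^2 - 2*b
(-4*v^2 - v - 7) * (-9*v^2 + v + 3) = 36*v^4 + 5*v^3 + 50*v^2 - 10*v - 21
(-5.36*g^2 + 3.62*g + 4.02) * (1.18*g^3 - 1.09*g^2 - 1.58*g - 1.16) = -6.3248*g^5 + 10.114*g^4 + 9.2666*g^3 - 3.8838*g^2 - 10.5508*g - 4.6632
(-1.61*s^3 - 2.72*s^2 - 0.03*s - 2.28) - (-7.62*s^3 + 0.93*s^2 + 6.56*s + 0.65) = 6.01*s^3 - 3.65*s^2 - 6.59*s - 2.93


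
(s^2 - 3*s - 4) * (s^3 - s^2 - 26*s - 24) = s^5 - 4*s^4 - 27*s^3 + 58*s^2 + 176*s + 96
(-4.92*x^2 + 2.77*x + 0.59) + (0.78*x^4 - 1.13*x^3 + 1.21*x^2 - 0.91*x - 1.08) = 0.78*x^4 - 1.13*x^3 - 3.71*x^2 + 1.86*x - 0.49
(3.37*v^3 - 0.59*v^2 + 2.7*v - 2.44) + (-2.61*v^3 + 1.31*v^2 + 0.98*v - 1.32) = 0.76*v^3 + 0.72*v^2 + 3.68*v - 3.76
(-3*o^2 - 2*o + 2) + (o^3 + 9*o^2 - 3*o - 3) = o^3 + 6*o^2 - 5*o - 1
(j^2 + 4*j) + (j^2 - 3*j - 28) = 2*j^2 + j - 28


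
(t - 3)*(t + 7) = t^2 + 4*t - 21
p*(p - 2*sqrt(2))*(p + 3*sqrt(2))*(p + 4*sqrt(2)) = p^4 + 5*sqrt(2)*p^3 - 4*p^2 - 48*sqrt(2)*p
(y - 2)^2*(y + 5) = y^3 + y^2 - 16*y + 20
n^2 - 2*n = n*(n - 2)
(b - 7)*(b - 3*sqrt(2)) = b^2 - 7*b - 3*sqrt(2)*b + 21*sqrt(2)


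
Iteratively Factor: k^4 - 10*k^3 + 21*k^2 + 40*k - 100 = (k - 5)*(k^3 - 5*k^2 - 4*k + 20) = (k - 5)^2*(k^2 - 4) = (k - 5)^2*(k + 2)*(k - 2)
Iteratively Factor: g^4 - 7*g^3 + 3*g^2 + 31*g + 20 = (g + 1)*(g^3 - 8*g^2 + 11*g + 20) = (g - 5)*(g + 1)*(g^2 - 3*g - 4) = (g - 5)*(g - 4)*(g + 1)*(g + 1)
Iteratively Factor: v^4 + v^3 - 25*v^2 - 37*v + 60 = (v + 4)*(v^3 - 3*v^2 - 13*v + 15) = (v - 5)*(v + 4)*(v^2 + 2*v - 3) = (v - 5)*(v + 3)*(v + 4)*(v - 1)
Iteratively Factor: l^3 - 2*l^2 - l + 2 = (l - 2)*(l^2 - 1) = (l - 2)*(l - 1)*(l + 1)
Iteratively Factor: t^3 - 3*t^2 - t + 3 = (t - 1)*(t^2 - 2*t - 3) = (t - 3)*(t - 1)*(t + 1)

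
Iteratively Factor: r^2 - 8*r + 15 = (r - 3)*(r - 5)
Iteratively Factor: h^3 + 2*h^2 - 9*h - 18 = (h - 3)*(h^2 + 5*h + 6) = (h - 3)*(h + 2)*(h + 3)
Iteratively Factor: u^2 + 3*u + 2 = (u + 1)*(u + 2)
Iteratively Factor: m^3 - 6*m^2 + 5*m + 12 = (m - 3)*(m^2 - 3*m - 4) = (m - 3)*(m + 1)*(m - 4)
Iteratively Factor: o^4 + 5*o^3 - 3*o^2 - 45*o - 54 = (o + 3)*(o^3 + 2*o^2 - 9*o - 18) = (o - 3)*(o + 3)*(o^2 + 5*o + 6) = (o - 3)*(o + 2)*(o + 3)*(o + 3)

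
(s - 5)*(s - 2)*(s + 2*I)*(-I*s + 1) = -I*s^4 + 3*s^3 + 7*I*s^3 - 21*s^2 - 8*I*s^2 + 30*s - 14*I*s + 20*I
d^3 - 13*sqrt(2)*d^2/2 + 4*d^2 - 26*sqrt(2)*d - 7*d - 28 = (d + 4)*(d - 7*sqrt(2))*(d + sqrt(2)/2)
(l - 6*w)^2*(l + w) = l^3 - 11*l^2*w + 24*l*w^2 + 36*w^3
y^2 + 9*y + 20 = (y + 4)*(y + 5)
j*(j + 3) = j^2 + 3*j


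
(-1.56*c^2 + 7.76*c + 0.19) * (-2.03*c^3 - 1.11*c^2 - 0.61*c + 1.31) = 3.1668*c^5 - 14.0212*c^4 - 8.0477*c^3 - 6.9881*c^2 + 10.0497*c + 0.2489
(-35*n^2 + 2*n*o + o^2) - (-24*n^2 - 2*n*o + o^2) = -11*n^2 + 4*n*o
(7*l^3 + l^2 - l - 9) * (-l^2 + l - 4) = -7*l^5 + 6*l^4 - 26*l^3 + 4*l^2 - 5*l + 36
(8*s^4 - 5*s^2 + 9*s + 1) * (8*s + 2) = 64*s^5 + 16*s^4 - 40*s^3 + 62*s^2 + 26*s + 2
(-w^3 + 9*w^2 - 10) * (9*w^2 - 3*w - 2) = -9*w^5 + 84*w^4 - 25*w^3 - 108*w^2 + 30*w + 20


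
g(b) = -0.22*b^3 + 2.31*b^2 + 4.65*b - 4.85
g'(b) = -0.66*b^2 + 4.62*b + 4.65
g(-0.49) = -6.55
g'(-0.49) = 2.23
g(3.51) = 30.42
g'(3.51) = 12.73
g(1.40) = 5.58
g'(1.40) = 9.82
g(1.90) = 10.82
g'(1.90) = 11.05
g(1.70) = 8.65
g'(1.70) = 10.60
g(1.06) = 2.41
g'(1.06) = 8.81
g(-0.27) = -5.93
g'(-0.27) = 3.35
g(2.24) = 14.68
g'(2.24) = 11.69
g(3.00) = 23.95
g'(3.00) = 12.57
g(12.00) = 3.43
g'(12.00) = -34.95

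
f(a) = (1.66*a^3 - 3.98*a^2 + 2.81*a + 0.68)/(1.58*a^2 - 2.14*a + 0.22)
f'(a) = (2.14 - 3.16*a)*(1.66*a^3 - 3.98*a^2 + 2.81*a + 0.68)/(1.58*a^2 - 2.14*a + 0.22)^2 + (4.98*a^2 - 7.96*a + 2.81)/(1.58*a^2 - 2.14*a + 0.22) = (2.6228*a^4 - 7.1048*a^3 + 5.173*a^2 - 3.9*a + 2.0734)/(2.4964*a^4 - 6.7624*a^3 + 5.2748*a^2 - 0.9416*a + 0.0484)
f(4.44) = 3.66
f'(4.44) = 1.01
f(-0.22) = -0.19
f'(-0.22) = 5.54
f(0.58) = -2.64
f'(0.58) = 1.93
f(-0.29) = -0.52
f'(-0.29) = 4.04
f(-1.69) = -2.81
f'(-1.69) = 1.14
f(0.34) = -3.82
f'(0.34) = 10.43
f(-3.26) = -4.51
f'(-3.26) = 1.06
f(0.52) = -2.79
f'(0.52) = 2.94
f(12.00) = 11.53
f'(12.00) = 1.05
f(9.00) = 8.39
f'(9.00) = 1.05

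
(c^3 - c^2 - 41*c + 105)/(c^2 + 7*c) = c - 8 + 15/c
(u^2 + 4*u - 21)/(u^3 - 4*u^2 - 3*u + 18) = (u + 7)/(u^2 - u - 6)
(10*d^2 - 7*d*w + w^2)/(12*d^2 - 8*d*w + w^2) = (-5*d + w)/(-6*d + w)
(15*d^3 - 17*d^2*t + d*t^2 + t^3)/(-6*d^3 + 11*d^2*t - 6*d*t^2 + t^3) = (5*d + t)/(-2*d + t)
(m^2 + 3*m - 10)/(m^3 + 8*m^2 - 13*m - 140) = (m - 2)/(m^2 + 3*m - 28)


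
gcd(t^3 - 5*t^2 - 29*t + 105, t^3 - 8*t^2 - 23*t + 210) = t^2 - 2*t - 35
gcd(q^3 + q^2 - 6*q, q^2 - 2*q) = q^2 - 2*q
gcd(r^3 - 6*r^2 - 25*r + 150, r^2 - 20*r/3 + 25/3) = r - 5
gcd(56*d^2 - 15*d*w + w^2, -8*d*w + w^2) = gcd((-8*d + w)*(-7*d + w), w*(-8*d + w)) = -8*d + w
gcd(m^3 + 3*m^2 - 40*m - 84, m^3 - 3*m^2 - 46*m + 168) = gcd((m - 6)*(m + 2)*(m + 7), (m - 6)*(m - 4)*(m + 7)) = m^2 + m - 42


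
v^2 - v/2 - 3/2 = (v - 3/2)*(v + 1)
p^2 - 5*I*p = p*(p - 5*I)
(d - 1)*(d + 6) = d^2 + 5*d - 6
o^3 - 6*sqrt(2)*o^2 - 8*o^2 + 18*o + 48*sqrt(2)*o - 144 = (o - 8)*(o - 3*sqrt(2))^2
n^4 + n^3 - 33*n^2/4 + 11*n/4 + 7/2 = (n - 2)*(n - 1)*(n + 1/2)*(n + 7/2)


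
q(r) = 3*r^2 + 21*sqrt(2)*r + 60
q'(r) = 6*r + 21*sqrt(2)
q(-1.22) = 28.23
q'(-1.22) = 22.38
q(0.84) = 87.06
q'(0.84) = 34.74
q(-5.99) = -10.25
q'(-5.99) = -6.24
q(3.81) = 216.70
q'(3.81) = 52.56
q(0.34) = 70.44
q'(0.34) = 31.74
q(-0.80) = 38.16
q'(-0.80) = 24.90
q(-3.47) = -6.93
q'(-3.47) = 8.88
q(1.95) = 129.32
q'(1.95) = 41.40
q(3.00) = 176.10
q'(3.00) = 47.70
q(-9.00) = 35.71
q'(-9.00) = -24.30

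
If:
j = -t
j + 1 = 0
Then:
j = -1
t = 1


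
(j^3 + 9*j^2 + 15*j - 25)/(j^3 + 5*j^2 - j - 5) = (j + 5)/(j + 1)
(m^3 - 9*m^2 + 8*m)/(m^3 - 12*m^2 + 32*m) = (m - 1)/(m - 4)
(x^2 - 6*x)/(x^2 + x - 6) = x*(x - 6)/(x^2 + x - 6)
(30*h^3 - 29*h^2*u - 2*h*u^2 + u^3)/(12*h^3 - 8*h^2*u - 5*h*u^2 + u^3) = (5*h + u)/(2*h + u)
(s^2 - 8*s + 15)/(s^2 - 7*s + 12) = (s - 5)/(s - 4)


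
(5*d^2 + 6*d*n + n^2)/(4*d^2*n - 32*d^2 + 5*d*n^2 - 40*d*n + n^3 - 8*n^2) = (5*d + n)/(4*d*n - 32*d + n^2 - 8*n)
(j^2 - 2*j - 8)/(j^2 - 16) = (j + 2)/(j + 4)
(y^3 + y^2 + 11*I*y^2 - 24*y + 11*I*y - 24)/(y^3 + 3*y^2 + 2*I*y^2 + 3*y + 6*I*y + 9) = (y^2 + y*(1 + 8*I) + 8*I)/(y^2 + y*(3 - I) - 3*I)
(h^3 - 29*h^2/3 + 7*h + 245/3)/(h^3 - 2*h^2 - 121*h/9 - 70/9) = 3*(h - 7)/(3*h + 2)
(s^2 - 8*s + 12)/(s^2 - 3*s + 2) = (s - 6)/(s - 1)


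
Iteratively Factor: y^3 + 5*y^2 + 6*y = (y + 2)*(y^2 + 3*y) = (y + 2)*(y + 3)*(y)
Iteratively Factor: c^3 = (c)*(c^2) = c^2*(c)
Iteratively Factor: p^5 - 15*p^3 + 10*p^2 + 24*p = (p)*(p^4 - 15*p^2 + 10*p + 24) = p*(p - 2)*(p^3 + 2*p^2 - 11*p - 12) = p*(p - 2)*(p + 1)*(p^2 + p - 12) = p*(p - 2)*(p + 1)*(p + 4)*(p - 3)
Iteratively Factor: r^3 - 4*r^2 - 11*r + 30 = (r - 2)*(r^2 - 2*r - 15) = (r - 2)*(r + 3)*(r - 5)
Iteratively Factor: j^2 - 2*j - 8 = (j - 4)*(j + 2)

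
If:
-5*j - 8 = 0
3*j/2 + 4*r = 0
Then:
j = -8/5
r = 3/5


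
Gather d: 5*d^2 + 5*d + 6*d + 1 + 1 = 5*d^2 + 11*d + 2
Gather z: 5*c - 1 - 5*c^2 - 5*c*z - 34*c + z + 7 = -5*c^2 - 29*c + z*(1 - 5*c) + 6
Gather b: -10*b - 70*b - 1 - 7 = -80*b - 8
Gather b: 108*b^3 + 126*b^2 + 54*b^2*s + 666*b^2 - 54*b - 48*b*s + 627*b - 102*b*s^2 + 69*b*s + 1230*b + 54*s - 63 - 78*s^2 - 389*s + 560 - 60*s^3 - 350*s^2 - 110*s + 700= 108*b^3 + b^2*(54*s + 792) + b*(-102*s^2 + 21*s + 1803) - 60*s^3 - 428*s^2 - 445*s + 1197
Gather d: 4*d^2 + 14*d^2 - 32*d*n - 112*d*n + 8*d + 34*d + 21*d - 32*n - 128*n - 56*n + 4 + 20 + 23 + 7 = 18*d^2 + d*(63 - 144*n) - 216*n + 54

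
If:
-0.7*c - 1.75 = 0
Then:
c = -2.50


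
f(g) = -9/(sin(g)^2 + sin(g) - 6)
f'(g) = -9*(-2*sin(g)*cos(g) - cos(g))/(sin(g)^2 + sin(g) - 6)^2 = 9*(2*sin(g) + 1)*cos(g)/(sin(g)^2 + sin(g) - 6)^2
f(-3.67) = 1.72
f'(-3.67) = -0.57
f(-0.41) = 1.44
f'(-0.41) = 0.04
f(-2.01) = 1.48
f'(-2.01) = 0.08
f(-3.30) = 1.55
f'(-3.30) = -0.35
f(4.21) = 1.47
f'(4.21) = 0.09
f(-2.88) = 1.45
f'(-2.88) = -0.11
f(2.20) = 1.98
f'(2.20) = -0.67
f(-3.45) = 1.61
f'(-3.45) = -0.44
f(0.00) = 1.50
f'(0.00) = 0.25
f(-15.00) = 1.45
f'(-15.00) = 0.05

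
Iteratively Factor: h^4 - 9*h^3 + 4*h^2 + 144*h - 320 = (h - 4)*(h^3 - 5*h^2 - 16*h + 80) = (h - 4)*(h + 4)*(h^2 - 9*h + 20) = (h - 4)^2*(h + 4)*(h - 5)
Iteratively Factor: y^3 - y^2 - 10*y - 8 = (y - 4)*(y^2 + 3*y + 2) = (y - 4)*(y + 2)*(y + 1)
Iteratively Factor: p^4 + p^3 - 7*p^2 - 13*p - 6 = (p - 3)*(p^3 + 4*p^2 + 5*p + 2) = (p - 3)*(p + 1)*(p^2 + 3*p + 2) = (p - 3)*(p + 1)^2*(p + 2)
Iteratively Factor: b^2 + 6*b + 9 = (b + 3)*(b + 3)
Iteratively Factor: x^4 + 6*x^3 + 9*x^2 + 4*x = (x + 4)*(x^3 + 2*x^2 + x) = x*(x + 4)*(x^2 + 2*x + 1) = x*(x + 1)*(x + 4)*(x + 1)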